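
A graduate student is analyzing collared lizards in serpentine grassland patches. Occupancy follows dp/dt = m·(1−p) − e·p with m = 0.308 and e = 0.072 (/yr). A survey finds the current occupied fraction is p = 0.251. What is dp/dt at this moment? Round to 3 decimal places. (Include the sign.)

0.213

Colonization term: m·(1−p) = 0.308×0.7490 = 0.23069.
Extinction term: e·p = 0.01807.
dp/dt = 0.23069 − 0.01807 = 0.21262.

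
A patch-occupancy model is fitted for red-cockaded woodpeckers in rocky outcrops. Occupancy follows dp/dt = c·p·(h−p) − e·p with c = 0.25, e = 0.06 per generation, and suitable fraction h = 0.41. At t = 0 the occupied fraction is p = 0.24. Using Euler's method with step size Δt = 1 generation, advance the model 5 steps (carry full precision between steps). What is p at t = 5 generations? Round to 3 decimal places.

0.222

Update rule: p ← p + [c·p·(h−p) − e·p]·Δt with Δt = 1.
t = 1: p = 0.24000 + (-0.00420) = 0.23580
t = 2: p = 0.23580 + (-0.00388) = 0.23192
t = 3: p = 0.23192 + (-0.00359) = 0.22833
t = 4: p = 0.22833 + (-0.00333) = 0.22500
t = 5: p = 0.22500 + (-0.00309) = 0.22191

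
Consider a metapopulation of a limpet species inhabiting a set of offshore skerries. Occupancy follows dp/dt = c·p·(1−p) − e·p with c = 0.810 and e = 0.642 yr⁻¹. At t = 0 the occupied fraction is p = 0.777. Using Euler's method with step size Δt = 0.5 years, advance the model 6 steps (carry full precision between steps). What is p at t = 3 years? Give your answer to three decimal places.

0.345

Update rule: p ← p + [c·p·(1−p) − e·p]·Δt with Δt = 0.5.
  1  |  dp/dt·Δt = -0.179242  |  p_1 = 0.597758
  2  |  dp/dt·Δt = -0.094501  |  p_2 = 0.503257
  3  |  dp/dt·Δt = -0.060300  |  p_3 = 0.442957
  4  |  dp/dt·Δt = -0.042257  |  p_4 = 0.400700
  5  |  dp/dt·Δt = -0.031368  |  p_5 = 0.369332
  6  |  dp/dt·Δt = -0.024221  |  p_6 = 0.345111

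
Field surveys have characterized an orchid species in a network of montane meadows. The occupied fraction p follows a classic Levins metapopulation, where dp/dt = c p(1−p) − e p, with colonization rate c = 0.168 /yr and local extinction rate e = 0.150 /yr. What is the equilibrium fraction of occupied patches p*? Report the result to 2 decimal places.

0.11

Setting dp/dt = 0 and dividing through by p* gives c·(1−p*) = e.
So p* = 1 − e/c = 1 − 0.150/0.168 = 1 − 0.8929 = 0.1071.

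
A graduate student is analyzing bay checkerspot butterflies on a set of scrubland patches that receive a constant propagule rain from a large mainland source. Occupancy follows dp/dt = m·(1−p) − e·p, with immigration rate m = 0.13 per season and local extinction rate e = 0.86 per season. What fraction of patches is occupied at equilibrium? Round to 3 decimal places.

0.131

At equilibrium the propagule rain into empty patches balances local extinction: m(1−p*) = e·p*.
p* = m/(m+e) = 0.13/(0.13+0.86) = 0.13/0.9900 = 0.1313.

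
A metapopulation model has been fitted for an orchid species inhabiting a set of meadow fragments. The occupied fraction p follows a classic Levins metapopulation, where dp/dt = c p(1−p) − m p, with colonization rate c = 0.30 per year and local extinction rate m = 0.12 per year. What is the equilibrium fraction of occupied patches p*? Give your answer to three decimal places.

At equilibrium, colonization balances extinction: c·p*·(1−p*) = m·p*.
So p* = 1 − m/c = 1 − 0.12/0.30 = 1 − 0.4000 = 0.6000.

0.600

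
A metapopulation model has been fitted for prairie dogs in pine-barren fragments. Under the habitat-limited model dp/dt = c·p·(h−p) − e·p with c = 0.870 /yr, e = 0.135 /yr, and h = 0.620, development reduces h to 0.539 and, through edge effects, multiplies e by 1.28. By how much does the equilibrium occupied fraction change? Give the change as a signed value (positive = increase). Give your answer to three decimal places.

Before: p* = h − e/c = 0.620 − 0.135/0.870 = 0.620 − 0.1552 = 0.4648.
After: c = 0.87, e = 0.1728, h = 0.539; p* = 0.539 − 0.1728/0.87 = 0.3404.
Δp* = 0.3404 − 0.4648 = -0.1244.

-0.124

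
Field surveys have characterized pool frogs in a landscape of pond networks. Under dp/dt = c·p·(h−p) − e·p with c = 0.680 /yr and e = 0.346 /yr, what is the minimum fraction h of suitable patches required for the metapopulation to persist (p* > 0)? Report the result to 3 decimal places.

0.509

p* = h − e/c is positive only when h > e/c.
h_min = e/c = 0.346/0.680 = 0.5088.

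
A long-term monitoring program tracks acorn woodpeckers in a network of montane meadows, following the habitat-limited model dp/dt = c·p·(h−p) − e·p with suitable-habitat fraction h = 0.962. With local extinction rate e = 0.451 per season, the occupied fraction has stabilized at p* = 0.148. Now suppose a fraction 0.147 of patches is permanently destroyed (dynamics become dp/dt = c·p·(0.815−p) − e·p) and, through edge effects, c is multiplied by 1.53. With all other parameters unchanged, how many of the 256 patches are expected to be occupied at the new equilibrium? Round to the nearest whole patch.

72

Balance c(h−p*) = e gives c = e/(0.962 − 0.14800) = 0.451/0.81400 = 0.55405.
New p* = 0.815 − e/c = 0.815 − 0.45100/0.84770 = 0.28297.
Expected occupied = 256 × 0.28297 = 72.44 ≈ 72.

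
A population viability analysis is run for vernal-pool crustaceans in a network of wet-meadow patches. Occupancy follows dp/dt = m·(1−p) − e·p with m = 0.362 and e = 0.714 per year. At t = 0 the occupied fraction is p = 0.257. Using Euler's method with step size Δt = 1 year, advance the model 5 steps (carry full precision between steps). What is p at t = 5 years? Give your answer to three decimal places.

0.336

Update rule: p ← p + [m·(1−p) − e·p]·Δt with Δt = 1.
t = 1: p = 0.25700 + (+0.08547) = 0.34247
t = 2: p = 0.34247 + (-0.00650) = 0.33597
t = 3: p = 0.33597 + (+0.00049) = 0.33647
t = 4: p = 0.33647 + (-0.00004) = 0.33643
t = 5: p = 0.33643 + (+0.00000) = 0.33643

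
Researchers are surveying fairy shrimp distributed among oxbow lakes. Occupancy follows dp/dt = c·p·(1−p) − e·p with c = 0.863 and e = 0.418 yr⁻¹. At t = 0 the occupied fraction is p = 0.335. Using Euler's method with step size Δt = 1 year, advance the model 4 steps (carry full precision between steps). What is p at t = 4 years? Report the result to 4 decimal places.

0.4833

Update rule: p ← p + [c·p·(1−p) − e·p]·Δt with Δt = 1.
p: 0.33500 → 0.38722  (Δp = +0.05222)
p: 0.38722 → 0.43014  (Δp = +0.04291)
p: 0.43014 → 0.46188  (Δp = +0.03174)
p: 0.46188 → 0.48331  (Δp = +0.02143)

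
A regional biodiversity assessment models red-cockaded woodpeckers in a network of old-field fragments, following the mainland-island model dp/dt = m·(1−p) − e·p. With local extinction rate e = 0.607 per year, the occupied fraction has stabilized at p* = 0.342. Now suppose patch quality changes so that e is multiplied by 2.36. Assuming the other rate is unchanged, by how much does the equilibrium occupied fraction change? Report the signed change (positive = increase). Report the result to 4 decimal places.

Balance m(1−p*) = e·p* gives m = e·p*/(1−p*) = 0.607×0.34200/0.65800 = 0.31549.
New p* = m/(m+e) = 0.31549/(0.31549+1.43252) = 0.18049.
Δp* = 0.18049 − 0.34200 = -0.16151.

-0.1615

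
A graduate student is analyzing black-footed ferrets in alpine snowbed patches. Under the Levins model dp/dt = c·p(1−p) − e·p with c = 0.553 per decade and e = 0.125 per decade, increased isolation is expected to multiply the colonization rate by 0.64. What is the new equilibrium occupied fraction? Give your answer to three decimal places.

Before: p* = 1 − 0.125/0.553 = 0.7740.
After the change, c = 0.35392, e = 0.125, so p* = 1 − 0.125/0.35392 = 0.6468.

0.647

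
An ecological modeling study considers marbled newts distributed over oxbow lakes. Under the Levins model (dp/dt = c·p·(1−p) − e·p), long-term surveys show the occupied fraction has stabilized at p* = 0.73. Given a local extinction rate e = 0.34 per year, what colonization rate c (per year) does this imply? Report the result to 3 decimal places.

1.259

At equilibrium c(1−p*) = e, so c = e/(1−p*).
c = 0.34/(1 − 0.73) = 0.34/0.2700 = 1.2593.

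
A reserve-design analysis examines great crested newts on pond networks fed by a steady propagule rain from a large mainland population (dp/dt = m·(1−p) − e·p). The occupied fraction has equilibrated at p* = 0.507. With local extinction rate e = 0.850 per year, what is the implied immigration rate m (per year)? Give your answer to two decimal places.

At equilibrium m(1−p*) = e·p*, so m = e·p*/(1−p*).
m = 0.850 × 0.507 / 0.4930 = 0.4309/0.4930 = 0.8741.

0.87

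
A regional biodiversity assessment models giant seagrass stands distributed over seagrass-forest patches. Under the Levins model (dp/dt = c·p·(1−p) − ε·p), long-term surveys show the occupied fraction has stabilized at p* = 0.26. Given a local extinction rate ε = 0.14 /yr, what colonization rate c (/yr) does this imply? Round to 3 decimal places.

At equilibrium c(1−p*) = ε, so c = ε/(1−p*).
c = 0.14/(1 − 0.26) = 0.14/0.7400 = 0.1892.

0.189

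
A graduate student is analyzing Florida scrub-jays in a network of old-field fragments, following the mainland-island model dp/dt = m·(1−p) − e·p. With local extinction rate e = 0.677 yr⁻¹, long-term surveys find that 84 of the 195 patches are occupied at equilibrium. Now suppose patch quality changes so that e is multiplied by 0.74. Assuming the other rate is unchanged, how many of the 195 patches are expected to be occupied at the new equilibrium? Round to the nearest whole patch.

Observed p* = 84/195 = 0.43077.
Balance m(1−p*) = e·p* gives m = e·p*/(1−p*) = 0.677×0.43077/0.56923 = 0.51233.
New p* = m/(m+e) = 0.51233/(0.51233+0.50098) = 0.50560.
Expected occupied = 195 × 0.50560 = 98.59 ≈ 99.

99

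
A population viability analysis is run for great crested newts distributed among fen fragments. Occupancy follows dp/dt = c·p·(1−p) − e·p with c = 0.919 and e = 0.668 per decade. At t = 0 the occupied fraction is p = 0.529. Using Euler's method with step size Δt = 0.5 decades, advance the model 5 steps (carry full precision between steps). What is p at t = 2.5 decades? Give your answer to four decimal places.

Update rule: p ← p + [c·p·(1−p) − e·p]·Δt with Δt = 0.5.
p: 0.52900 → 0.46680  (Δp = -0.06220)
p: 0.46680 → 0.42526  (Δp = -0.04154)
p: 0.42526 → 0.39553  (Δp = -0.02973)
p: 0.39553 → 0.37328  (Δp = -0.02225)
p: 0.37328 → 0.35610  (Δp = -0.01718)

0.3561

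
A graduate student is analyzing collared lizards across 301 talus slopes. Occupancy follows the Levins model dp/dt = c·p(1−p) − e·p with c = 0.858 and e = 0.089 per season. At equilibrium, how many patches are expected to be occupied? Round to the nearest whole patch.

270

p* = 1 − e/c = 1 − 0.089/0.858 = 0.8963.
Expected occupied patches = N × p* = 301 × 0.8963 = 269.78 ≈ 270.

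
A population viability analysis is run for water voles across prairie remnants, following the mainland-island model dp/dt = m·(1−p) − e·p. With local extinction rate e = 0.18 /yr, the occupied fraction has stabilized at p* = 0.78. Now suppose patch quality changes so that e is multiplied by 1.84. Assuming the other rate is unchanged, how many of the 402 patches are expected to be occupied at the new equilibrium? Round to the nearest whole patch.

265

Balance m(1−p*) = e·p* gives m = e·p*/(1−p*) = 0.18×0.78000/0.22000 = 0.63818.
New p* = m/(m+e) = 0.63818/(0.63818+0.33120) = 0.65834.
Expected occupied = 402 × 0.65834 = 264.65 ≈ 265.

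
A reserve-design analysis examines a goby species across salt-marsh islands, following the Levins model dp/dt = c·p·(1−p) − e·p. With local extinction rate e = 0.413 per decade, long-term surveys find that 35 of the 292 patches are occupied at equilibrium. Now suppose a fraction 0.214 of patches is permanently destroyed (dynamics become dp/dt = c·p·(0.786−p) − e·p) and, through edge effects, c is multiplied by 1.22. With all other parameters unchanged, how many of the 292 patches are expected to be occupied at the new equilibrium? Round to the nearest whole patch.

Observed p* = 35/292 = 0.11986.
Balance c(1−p*) = e gives c = e/(1 − 0.11986) = 0.413/0.88014 = 0.46924.
New p* = 0.786 − e/c = 0.786 − 0.41300/0.57247 = 0.06456.
Expected occupied = 292 × 0.06456 = 18.85 ≈ 19.

19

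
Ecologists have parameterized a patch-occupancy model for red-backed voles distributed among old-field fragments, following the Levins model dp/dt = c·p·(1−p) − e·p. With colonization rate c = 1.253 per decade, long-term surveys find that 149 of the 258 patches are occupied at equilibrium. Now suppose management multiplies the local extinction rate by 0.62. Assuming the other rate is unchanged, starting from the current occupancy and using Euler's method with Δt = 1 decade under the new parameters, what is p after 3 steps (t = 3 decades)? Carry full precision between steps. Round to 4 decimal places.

Observed p* = 149/258 = 0.57752.
Balance c(1−p*) = e gives e = 1.253×(1 − 0.57752) = 0.52937.
Starting from p₀ = 0.57752; update p ← p + (dp/dt)·Δt with the new parameters.
p: 0.57752 → 0.69369  (Δp = +0.11617)
p: 0.69369 → 0.73226  (Δp = +0.03857)
p: 0.73226 → 0.73758  (Δp = +0.00532)

0.7376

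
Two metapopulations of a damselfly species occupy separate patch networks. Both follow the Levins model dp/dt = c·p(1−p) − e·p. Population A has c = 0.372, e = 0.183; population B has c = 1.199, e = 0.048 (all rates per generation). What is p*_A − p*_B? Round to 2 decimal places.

-0.45

A: p*_A = 1 − 0.183/0.372 = 0.5081.
B: p*_B = 1 − 0.048/1.199 = 0.9600.
p*_A − p*_B = 0.5081 − 0.9600 = -0.4519.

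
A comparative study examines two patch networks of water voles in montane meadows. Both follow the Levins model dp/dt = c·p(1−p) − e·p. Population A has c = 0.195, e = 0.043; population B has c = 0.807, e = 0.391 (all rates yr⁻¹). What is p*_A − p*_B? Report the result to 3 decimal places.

A: p*_A = 1 − 0.043/0.195 = 0.7795.
B: p*_B = 1 − 0.391/0.807 = 0.5155.
p*_A − p*_B = 0.7795 − 0.5155 = 0.2640.

0.264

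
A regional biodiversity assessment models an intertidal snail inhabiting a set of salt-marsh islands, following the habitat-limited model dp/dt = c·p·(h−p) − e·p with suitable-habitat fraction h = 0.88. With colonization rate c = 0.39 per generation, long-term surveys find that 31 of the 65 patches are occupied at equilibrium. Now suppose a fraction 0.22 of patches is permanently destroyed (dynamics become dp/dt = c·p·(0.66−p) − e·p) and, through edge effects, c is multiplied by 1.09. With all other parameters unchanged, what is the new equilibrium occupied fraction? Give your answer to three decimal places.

Observed p* = 31/65 = 0.47692.
Balance c(h−p*) = e gives e = 0.39×(0.88 − 0.47692) = 0.15720.
New p* = 0.66 − e/c = 0.66 − 0.15720/0.42510 = 0.29020.

0.290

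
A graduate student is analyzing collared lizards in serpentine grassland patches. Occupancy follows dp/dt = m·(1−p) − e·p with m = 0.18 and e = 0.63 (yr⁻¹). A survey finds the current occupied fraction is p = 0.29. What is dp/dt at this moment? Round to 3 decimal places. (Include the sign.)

-0.055

Colonization term: m·(1−p) = 0.18×0.7100 = 0.12780.
Extinction term: e·p = 0.18270.
dp/dt = 0.12780 − 0.18270 = -0.05490.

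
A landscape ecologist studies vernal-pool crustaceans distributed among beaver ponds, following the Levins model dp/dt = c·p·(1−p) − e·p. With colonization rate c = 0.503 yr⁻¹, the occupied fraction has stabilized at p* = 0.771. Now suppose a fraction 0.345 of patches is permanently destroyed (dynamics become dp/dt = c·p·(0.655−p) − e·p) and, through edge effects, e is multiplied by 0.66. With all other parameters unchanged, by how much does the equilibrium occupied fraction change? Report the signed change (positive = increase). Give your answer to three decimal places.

Balance c(1−p*) = e gives e = 0.503×(1 − 0.77100) = 0.11519.
New p* = 0.655 − e/c = 0.655 − 0.07603/0.50300 = 0.50385.
Δp* = 0.50385 − 0.77100 = -0.26715.

-0.267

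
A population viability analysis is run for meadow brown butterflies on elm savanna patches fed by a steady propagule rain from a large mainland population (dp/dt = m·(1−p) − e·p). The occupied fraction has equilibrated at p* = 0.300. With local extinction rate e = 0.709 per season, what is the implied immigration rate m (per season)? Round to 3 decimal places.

At equilibrium m(1−p*) = e·p*, so m = e·p*/(1−p*).
m = 0.709 × 0.300 / 0.7000 = 0.2127/0.7000 = 0.3039.

0.304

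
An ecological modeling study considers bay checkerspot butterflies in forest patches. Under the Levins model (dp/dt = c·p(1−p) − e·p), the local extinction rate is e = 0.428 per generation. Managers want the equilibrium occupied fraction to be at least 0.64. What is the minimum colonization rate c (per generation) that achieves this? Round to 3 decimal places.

p* = 1 − e/c ≥ 0.64 requires e/c ≤ 0.3600, i.e. c ≥ e/0.3600.
c_min = 0.428/0.3600 = 1.1889.

1.189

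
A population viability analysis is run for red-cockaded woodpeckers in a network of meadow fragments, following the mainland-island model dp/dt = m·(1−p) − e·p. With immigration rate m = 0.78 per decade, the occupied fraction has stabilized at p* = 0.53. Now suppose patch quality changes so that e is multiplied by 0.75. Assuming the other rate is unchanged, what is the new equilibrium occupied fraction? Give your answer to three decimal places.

Balance m(1−p*) = e·p* gives e = m(1−p*)/p* = 0.78×0.47000/0.53000 = 0.69170.
New p* = m/(m+e) = 0.78000/(0.78000+0.51877) = 0.60057.

0.601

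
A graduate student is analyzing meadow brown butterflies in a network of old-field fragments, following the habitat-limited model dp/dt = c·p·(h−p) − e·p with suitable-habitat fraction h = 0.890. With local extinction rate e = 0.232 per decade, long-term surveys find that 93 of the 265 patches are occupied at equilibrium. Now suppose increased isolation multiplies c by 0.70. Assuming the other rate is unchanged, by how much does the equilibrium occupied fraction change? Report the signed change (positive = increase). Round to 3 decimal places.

-0.231

Observed p* = 93/265 = 0.35094.
Balance c(h−p*) = e gives c = e/(0.89 − 0.35094) = 0.232/0.53906 = 0.43038.
New p* = 0.89 − e/c = 0.89 − 0.23200/0.30127 = 0.11993.
Δp* = 0.11993 − 0.35094 = -0.23101.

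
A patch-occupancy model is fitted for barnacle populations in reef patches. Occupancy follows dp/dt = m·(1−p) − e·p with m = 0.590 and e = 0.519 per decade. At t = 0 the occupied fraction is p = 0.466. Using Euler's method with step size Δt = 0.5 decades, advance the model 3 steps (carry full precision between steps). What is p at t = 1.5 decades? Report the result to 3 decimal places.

Update rule: p ← p + [m·(1−p) − e·p]·Δt with Δt = 0.5.
p: 0.46600 → 0.50260  (Δp = +0.03660)
p: 0.50260 → 0.51891  (Δp = +0.01631)
p: 0.51891 → 0.52617  (Δp = +0.00726)

0.526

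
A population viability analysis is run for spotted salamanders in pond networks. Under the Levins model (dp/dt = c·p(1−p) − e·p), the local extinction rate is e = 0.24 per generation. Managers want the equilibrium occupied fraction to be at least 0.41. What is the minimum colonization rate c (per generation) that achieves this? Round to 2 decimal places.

0.41

p* = 1 − e/c ≥ 0.41 requires e/c ≤ 0.5900, i.e. c ≥ e/0.5900.
c_min = 0.24/0.5900 = 0.4068.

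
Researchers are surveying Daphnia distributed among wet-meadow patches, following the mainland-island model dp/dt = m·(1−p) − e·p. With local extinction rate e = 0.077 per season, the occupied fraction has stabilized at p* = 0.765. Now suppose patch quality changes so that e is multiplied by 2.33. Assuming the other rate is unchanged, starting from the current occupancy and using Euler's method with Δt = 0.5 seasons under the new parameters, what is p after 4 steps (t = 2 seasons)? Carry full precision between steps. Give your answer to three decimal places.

Balance m(1−p*) = e·p* gives m = e·p*/(1−p*) = 0.077×0.76500/0.23500 = 0.25066.
Starting from p₀ = 0.76500; update p ← p + (dp/dt)·Δt with the new parameters.
t = 0.5: p = 0.76500 + (-0.03917) = 0.72583
t = 1: p = 0.72583 + (-0.03075) = 0.69508
t = 1.5: p = 0.69508 + (-0.02414) = 0.67094
t = 2: p = 0.67094 + (-0.01895) = 0.65200

0.652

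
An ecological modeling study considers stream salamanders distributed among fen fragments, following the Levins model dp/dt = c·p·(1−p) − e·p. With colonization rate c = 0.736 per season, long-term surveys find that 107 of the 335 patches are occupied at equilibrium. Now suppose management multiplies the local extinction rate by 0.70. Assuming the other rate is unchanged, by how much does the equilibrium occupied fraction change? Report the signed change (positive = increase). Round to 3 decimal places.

Observed p* = 107/335 = 0.31940.
Balance c(1−p*) = e gives e = 0.736×(1 − 0.31940) = 0.50092.
New p* = 1 − e/c = 1 − 0.35064/0.73600 = 0.52359.
Δp* = 0.52359 − 0.31940 = +0.20419.

0.204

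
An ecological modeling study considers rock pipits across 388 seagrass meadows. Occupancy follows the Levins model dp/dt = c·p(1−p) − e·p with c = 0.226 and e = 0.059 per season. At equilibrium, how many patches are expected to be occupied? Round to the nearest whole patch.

287

p* = 1 − e/c = 1 − 0.059/0.226 = 0.7389.
Expected occupied patches = N × p* = 388 × 0.7389 = 286.71 ≈ 287.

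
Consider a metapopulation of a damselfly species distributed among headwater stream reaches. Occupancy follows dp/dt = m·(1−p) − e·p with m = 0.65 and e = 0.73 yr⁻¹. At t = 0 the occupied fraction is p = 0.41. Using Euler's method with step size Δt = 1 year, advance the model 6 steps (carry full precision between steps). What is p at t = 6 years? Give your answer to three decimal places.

0.471

Update rule: p ← p + [m·(1−p) − e·p]·Δt with Δt = 1.
t = 1: p = 0.41000 + (+0.08420) = 0.49420
t = 2: p = 0.49420 + (-0.03200) = 0.46220
t = 3: p = 0.46220 + (+0.01216) = 0.47436
t = 4: p = 0.47436 + (-0.00462) = 0.46974
t = 5: p = 0.46974 + (+0.00176) = 0.47150
t = 6: p = 0.47150 + (-0.00067) = 0.47083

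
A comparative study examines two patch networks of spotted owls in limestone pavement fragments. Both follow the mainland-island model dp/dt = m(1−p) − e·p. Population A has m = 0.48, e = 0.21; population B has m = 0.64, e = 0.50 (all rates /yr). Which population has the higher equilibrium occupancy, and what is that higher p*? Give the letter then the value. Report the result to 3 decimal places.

A, 0.696

A: p*_A = m/(m+e) = 0.48/0.6900 = 0.6957.
B: p*_B = 0.64/1.1400 = 0.5614.
A is higher at 0.6957.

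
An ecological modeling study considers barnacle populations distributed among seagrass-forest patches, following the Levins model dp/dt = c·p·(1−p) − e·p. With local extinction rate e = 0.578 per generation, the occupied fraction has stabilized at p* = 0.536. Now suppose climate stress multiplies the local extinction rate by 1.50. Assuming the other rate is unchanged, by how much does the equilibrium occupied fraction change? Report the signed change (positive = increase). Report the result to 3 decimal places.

-0.232

Balance c(1−p*) = e gives c = e/(1 − 0.53600) = 0.578/0.46400 = 1.24569.
New p* = 1 − e/c = 1 − 0.86700/1.24569 = 0.30400.
Δp* = 0.30400 − 0.53600 = -0.23200.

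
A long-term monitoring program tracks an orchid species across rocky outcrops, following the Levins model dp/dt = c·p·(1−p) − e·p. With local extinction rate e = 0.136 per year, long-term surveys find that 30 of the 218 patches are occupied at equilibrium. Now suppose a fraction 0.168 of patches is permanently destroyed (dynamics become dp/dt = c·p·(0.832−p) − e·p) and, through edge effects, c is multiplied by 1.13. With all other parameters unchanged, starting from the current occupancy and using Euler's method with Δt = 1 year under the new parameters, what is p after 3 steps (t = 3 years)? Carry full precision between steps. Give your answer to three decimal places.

0.133

Observed p* = 30/218 = 0.13761.
Balance c(1−p*) = e gives c = e/(1 − 0.13761) = 0.136/0.86239 = 0.15770.
Starting from p₀ = 0.13761; update p ← p + (dp/dt)·Δt with the new parameters.
t = 1: p = 0.13761 + (-0.00169) = 0.13593
t = 2: p = 0.13593 + (-0.00163) = 0.13430
t = 3: p = 0.13430 + (-0.00157) = 0.13274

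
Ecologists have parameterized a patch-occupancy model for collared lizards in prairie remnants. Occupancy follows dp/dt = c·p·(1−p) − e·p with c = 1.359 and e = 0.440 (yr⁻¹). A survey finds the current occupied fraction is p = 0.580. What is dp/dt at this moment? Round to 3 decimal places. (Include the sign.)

0.076

Colonization term: c·p·(1−p) = 1.359×0.580×0.4200 = 0.33105.
Extinction term: e·p = 0.25520.
dp/dt = 0.33105 − 0.25520 = 0.07585.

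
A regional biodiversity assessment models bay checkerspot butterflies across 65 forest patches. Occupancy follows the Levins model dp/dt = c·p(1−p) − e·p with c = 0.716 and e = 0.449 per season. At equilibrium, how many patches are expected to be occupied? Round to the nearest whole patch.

p* = 1 − e/c = 1 − 0.449/0.716 = 0.3729.
Expected occupied patches = N × p* = 65 × 0.3729 = 24.24 ≈ 24.

24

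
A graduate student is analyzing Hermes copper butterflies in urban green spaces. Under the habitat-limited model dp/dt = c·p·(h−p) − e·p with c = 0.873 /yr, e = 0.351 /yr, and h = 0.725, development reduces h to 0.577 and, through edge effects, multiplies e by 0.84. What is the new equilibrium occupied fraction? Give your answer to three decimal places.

0.239

Before: p* = h − e/c = 0.725 − 0.351/0.873 = 0.725 − 0.4021 = 0.3229.
After: c = 0.873, e = 0.29484, h = 0.577; p* = 0.577 − 0.29484/0.873 = 0.2393.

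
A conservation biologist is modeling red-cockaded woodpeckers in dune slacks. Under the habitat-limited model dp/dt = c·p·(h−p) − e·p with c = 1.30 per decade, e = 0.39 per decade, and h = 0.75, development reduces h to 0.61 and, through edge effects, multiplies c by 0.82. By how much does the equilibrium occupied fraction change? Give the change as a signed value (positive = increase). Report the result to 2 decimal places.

Before: p* = h − e/c = 0.75 − 0.39/1.30 = 0.75 − 0.3000 = 0.4500.
After: c = 1.066, e = 0.39, h = 0.61; p* = 0.61 − 0.39/1.066 = 0.2441.
Δp* = 0.2441 − 0.4500 = -0.2059.

-0.21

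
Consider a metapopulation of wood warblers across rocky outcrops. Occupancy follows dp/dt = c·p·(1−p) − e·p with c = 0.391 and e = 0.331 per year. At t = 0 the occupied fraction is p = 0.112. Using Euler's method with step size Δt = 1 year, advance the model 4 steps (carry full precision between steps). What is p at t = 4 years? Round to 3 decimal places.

Update rule: p ← p + [c·p·(1−p) − e·p]·Δt with Δt = 1.
p: 0.11200 → 0.11382  (Δp = +0.00182)
p: 0.11382 → 0.11558  (Δp = +0.00176)
p: 0.11558 → 0.11729  (Δp = +0.00171)
p: 0.11729 → 0.11895  (Δp = +0.00166)

0.119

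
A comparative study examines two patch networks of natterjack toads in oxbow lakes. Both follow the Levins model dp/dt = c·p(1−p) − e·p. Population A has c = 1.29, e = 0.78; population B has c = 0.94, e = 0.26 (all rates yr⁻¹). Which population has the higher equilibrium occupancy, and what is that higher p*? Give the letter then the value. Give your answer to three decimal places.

A: p*_A = 1 − 0.78/1.29 = 0.3953.
B: p*_B = 1 − 0.26/0.94 = 0.7234.
B is higher at 0.7234.

B, 0.723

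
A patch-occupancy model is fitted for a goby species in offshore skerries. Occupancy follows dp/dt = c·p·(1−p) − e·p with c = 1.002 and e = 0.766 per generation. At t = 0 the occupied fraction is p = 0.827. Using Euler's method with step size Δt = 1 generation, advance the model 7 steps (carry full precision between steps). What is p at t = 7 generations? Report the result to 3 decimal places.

Update rule: p ← p + [c·p·(1−p) − e·p]·Δt with Δt = 1.
step 1: Δp = -0.49012, p = 0.33688
step 2: Δp = -0.03421, p = 0.30267
step 3: Δp = -0.02036, p = 0.28231
step 4: Δp = -0.01323, p = 0.26907
step 5: Δp = -0.00904, p = 0.26003
step 6: Δp = -0.00638, p = 0.25365
step 7: Δp = -0.00460, p = 0.24904

0.249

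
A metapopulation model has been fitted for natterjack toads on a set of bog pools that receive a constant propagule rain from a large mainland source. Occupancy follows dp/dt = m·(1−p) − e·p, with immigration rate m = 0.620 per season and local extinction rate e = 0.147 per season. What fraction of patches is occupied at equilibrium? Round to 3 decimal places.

At equilibrium the propagule rain into empty patches balances local extinction: m(1−p*) = e·p*.
p* = m/(m+e) = 0.620/(0.620+0.147) = 0.620/0.7670 = 0.8083.

0.808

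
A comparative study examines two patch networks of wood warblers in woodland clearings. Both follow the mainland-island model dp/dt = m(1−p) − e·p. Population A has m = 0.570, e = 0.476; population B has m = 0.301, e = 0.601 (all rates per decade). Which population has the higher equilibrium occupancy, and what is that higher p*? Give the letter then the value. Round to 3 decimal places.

A: p*_A = m/(m+e) = 0.570/1.0460 = 0.5449.
B: p*_B = 0.301/0.9020 = 0.3337.
A is higher at 0.5449.

A, 0.545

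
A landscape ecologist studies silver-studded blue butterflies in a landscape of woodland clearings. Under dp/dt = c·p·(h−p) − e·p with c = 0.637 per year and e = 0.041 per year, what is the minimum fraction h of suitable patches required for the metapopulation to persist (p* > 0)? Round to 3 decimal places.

p* = h − e/c is positive only when h > e/c.
h_min = e/c = 0.041/0.637 = 0.0644.

0.064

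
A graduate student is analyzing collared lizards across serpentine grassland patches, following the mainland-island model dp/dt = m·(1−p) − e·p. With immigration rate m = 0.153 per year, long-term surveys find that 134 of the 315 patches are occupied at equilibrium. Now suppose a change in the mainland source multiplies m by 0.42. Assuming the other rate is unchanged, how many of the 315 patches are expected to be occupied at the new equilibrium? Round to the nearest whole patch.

Observed p* = 134/315 = 0.42540.
Balance m(1−p*) = e·p* gives e = m(1−p*)/p* = 0.153×0.57460/0.42540 = 0.20666.
New p* = m/(m+e) = 0.06426/(0.06426+0.20666) = 0.23719.
Expected occupied = 315 × 0.23719 = 74.71 ≈ 75.

75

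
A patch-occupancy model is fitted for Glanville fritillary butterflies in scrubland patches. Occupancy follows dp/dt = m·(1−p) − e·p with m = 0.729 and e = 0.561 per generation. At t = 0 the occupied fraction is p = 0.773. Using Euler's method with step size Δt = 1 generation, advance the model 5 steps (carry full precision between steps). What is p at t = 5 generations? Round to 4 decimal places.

Update rule: p ← p + [m·(1−p) − e·p]·Δt with Δt = 1.
t = 1: p = 0.77300 + (-0.26817) = 0.50483
t = 2: p = 0.50483 + (+0.07777) = 0.58260
t = 3: p = 0.58260 + (-0.02255) = 0.56005
t = 4: p = 0.56005 + (+0.00654) = 0.56659
t = 5: p = 0.56659 + (-0.00190) = 0.56469

0.5647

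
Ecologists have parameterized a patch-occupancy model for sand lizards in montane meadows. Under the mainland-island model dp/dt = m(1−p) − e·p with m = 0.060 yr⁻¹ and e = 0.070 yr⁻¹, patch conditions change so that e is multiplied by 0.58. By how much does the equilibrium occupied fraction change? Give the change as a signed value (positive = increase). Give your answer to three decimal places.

0.135

Before: p* = 0.060/(0.060+0.070) = 0.4615.
After: m = 0.06, e = 0.0406; p* = 0.06/0.1006 = 0.5964.
Δp* = 0.5964 − 0.4615 = +0.1349.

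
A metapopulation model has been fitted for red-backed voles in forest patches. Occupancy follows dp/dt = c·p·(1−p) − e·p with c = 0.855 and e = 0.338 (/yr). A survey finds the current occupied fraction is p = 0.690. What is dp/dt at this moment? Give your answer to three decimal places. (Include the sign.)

-0.050

Colonization term: c·p·(1−p) = 0.855×0.690×0.3100 = 0.18288.
Extinction term: e·p = 0.23322.
dp/dt = 0.18288 − 0.23322 = -0.05034.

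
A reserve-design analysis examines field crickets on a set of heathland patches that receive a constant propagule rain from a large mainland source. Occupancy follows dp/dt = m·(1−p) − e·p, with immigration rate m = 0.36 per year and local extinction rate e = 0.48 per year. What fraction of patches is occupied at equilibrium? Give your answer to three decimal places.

At equilibrium the propagule rain into empty patches balances local extinction: m(1−p*) = e·p*.
p* = m/(m+e) = 0.36/(0.36+0.48) = 0.36/0.8400 = 0.4286.

0.429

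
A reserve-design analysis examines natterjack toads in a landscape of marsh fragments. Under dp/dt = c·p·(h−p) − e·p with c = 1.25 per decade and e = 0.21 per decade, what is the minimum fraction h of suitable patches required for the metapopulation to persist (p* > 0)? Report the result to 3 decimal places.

0.168

p* = h − e/c is positive only when h > e/c.
h_min = e/c = 0.21/1.25 = 0.1680.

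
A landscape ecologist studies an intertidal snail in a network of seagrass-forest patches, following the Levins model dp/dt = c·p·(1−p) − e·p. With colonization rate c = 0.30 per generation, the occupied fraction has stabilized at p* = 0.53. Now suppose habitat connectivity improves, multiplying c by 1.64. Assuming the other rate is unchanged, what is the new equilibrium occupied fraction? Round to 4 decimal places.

0.7134

Balance c(1−p*) = e gives e = 0.30×(1 − 0.53000) = 0.14100.
New p* = 1 − e/c = 1 − 0.14100/0.49200 = 0.71341.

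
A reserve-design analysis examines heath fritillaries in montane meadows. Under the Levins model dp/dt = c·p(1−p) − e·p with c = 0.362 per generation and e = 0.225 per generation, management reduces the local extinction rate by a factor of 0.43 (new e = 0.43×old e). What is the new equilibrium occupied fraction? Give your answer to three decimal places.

0.733

Before: p* = 1 − 0.225/0.362 = 0.3785.
After the change, c = 0.362, e = 0.09675, so p* = 1 − 0.09675/0.362 = 0.7327.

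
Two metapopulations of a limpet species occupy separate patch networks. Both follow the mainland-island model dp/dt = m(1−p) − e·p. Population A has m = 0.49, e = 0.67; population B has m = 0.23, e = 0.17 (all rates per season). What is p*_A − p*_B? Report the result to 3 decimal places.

A: p*_A = m/(m+e) = 0.49/1.1600 = 0.4224.
B: p*_B = 0.23/0.4000 = 0.5750.
p*_A − p*_B = 0.4224 − 0.5750 = -0.1526.

-0.153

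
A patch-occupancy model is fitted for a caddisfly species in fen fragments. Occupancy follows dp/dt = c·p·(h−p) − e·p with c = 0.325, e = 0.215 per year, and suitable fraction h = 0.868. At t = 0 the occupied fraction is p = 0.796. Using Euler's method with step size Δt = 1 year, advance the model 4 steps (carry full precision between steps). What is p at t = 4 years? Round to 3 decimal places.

Update rule: p ← p + [c·p·(h−p) − e·p]·Δt with Δt = 1.
p: 0.79600 → 0.64349  (Δp = -0.15251)
p: 0.64349 → 0.55209  (Δp = -0.09140)
p: 0.55209 → 0.49007  (Δp = -0.06202)
p: 0.49007 → 0.44490  (Δp = -0.04517)

0.445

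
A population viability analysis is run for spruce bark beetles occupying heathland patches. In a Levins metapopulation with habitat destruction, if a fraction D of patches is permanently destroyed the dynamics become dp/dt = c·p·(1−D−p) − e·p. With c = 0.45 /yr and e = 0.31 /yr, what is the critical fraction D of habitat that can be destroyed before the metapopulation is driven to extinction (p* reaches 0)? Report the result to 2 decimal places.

0.31

The nontrivial equilibrium is p* = (1−D) − e/c; extinction occurs when this hits zero.
So D_crit = 1 − e/c = 1 − 0.31/0.45 = 1 − 0.6889 = 0.3111.
Note this equals the original equilibrium occupancy — the Levins extinction-debt result.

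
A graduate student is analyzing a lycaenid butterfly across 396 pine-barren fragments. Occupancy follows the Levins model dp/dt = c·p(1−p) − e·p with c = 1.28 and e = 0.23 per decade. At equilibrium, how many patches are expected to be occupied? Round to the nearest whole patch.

325

p* = 1 − e/c = 1 − 0.23/1.28 = 0.8203.
Expected occupied patches = N × p* = 396 × 0.8203 = 324.84 ≈ 325.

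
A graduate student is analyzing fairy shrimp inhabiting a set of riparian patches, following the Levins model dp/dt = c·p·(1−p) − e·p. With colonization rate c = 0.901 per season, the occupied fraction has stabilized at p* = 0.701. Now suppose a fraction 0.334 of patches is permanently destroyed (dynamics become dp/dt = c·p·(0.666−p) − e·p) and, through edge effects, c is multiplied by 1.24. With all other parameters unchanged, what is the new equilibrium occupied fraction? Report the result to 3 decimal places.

Balance c(1−p*) = e gives e = 0.901×(1 − 0.70100) = 0.26940.
New p* = 0.666 − e/c = 0.666 − 0.26940/1.11724 = 0.42487.

0.425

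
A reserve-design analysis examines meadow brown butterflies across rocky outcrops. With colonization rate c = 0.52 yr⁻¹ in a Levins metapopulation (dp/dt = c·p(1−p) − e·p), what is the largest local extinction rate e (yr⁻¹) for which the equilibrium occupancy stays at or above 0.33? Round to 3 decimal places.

0.348

1 − e/c ≥ 0.33 ⇒ e ≤ c(1 − 0.33) = 0.52 × 0.6700.
e_max = 0.3484.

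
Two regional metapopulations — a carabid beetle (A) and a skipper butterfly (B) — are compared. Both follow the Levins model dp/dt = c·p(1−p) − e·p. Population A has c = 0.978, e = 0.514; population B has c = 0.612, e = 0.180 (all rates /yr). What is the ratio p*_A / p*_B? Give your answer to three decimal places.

0.672

A: p*_A = 1 − 0.514/0.978 = 0.4744.
B: p*_B = 1 − 0.180/0.612 = 0.7059.
p*_A / p*_B = 0.4744/0.7059 = 0.6721.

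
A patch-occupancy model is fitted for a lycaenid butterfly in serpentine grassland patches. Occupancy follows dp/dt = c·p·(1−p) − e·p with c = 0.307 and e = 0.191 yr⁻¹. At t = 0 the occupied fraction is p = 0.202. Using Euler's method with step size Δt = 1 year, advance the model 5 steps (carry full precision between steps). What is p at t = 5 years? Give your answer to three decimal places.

Update rule: p ← p + [c·p·(1−p) − e·p]·Δt with Δt = 1.
  1  |  dp/dt·Δt = +0.010905  |  p_1 = 0.212905
  2  |  dp/dt·Δt = +0.010781  |  p_2 = 0.223686
  3  |  dp/dt·Δt = +0.010587  |  p_3 = 0.234273
  4  |  dp/dt·Δt = +0.010326  |  p_4 = 0.244599
  5  |  dp/dt·Δt = +0.010006  |  p_5 = 0.254605

0.255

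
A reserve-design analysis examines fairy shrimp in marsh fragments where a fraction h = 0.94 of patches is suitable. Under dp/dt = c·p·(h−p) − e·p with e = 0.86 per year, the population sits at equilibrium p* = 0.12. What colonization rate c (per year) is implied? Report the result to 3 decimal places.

At equilibrium c(h−p*) = e, so c = e/(h−p*).
c = 0.86/(0.94 − 0.12) = 0.86/0.8200 = 1.0488.

1.049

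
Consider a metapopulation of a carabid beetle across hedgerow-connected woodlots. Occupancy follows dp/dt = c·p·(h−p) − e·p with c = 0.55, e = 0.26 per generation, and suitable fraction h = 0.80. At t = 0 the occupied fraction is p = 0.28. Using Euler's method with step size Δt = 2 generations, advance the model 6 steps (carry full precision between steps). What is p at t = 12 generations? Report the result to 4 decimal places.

0.3232

Update rule: p ← p + [c·p·(h−p) − e·p]·Δt with Δt = 2.
step 1: Δp = +0.01456, p = 0.29456
step 2: Δp = +0.01060, p = 0.30516
step 3: Δp = +0.00742, p = 0.31258
step 4: Δp = +0.00505, p = 0.31763
step 5: Δp = +0.00337, p = 0.32100
step 6: Δp = +0.00221, p = 0.32322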